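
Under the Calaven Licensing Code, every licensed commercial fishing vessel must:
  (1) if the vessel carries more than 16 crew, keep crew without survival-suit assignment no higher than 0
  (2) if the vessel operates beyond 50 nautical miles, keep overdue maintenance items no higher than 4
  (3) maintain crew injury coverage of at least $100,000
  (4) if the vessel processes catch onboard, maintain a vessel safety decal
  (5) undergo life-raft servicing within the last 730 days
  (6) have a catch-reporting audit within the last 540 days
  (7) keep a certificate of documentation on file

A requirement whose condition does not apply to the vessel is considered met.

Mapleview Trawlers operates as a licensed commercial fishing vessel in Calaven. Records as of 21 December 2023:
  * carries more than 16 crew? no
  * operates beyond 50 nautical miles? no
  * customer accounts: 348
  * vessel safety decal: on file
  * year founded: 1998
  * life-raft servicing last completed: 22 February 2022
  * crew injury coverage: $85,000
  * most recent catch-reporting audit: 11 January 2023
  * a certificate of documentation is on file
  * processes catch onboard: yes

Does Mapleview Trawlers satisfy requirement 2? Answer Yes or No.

Yes

2. condition 'operates beyond 50 nautical miles' does not hold → requirement n/a → met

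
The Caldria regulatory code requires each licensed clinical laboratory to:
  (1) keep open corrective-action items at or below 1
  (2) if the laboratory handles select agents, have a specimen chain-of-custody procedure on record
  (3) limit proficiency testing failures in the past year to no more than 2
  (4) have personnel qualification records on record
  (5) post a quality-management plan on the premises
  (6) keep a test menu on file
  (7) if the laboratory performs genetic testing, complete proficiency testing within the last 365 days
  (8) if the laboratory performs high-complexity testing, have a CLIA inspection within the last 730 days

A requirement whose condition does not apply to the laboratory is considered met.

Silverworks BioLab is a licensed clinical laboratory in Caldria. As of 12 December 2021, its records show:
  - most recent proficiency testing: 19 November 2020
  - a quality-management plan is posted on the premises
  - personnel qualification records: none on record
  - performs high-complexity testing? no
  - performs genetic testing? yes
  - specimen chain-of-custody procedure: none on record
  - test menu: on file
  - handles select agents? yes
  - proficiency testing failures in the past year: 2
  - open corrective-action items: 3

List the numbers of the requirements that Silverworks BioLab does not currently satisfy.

1, 2, 4, 7

1. open corrective-action items 3 > 1 → not met
2. condition 'handles select agents' holds; specimen chain-of-custody procedure absent → not met
3. proficiency testing failures in the past year 2 ≤ 2 → met
4. personnel qualification records absent → not met
5. quality-management plan present → met
6. test menu present → met
7. condition 'performs genetic testing' holds; proficiency testing 388 days ago vs limit 365 → not met
8. condition 'performs high-complexity testing' does not hold → requirement n/a → met
Not met: 1, 2, 4, 7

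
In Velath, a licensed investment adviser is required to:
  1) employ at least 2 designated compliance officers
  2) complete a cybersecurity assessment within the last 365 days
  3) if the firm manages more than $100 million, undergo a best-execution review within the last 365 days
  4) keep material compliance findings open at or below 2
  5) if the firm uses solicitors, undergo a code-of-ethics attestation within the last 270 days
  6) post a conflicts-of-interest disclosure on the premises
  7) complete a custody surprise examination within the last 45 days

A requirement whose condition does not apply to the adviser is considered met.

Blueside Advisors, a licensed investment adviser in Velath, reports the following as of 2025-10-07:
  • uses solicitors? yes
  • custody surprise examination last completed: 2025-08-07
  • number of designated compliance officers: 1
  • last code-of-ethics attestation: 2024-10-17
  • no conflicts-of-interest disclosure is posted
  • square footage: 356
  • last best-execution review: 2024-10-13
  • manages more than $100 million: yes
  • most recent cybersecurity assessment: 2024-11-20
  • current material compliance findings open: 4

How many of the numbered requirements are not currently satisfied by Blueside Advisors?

5

1. designated compliance officers 1 < 2 → not met
2. cybersecurity assessment 321 days ago vs limit 365 → met
3. condition 'manages more than $100 million' holds; best-execution review 359 days ago vs limit 365 → met
4. material compliance findings open 4 > 2 → not met
5. condition 'uses solicitors' holds; code-of-ethics attestation 355 days ago vs limit 270 → not met
6. conflicts-of-interest disclosure absent → not met
7. custody surprise examination 61 days ago vs limit 45 → not met
Not met: 5 of 7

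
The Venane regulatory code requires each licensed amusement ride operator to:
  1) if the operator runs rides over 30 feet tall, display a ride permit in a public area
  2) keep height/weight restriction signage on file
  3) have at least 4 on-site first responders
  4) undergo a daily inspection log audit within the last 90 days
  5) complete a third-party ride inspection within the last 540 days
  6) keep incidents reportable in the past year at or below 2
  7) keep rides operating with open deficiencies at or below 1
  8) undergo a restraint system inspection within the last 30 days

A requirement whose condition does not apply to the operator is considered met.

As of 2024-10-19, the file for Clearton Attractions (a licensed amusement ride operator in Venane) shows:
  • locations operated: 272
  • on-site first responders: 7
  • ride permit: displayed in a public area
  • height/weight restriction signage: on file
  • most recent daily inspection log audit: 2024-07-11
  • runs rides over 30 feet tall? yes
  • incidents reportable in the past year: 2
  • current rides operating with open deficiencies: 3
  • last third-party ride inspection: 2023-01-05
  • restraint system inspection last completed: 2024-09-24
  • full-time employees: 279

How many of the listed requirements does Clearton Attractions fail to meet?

3

1. condition 'runs rides over 30 feet tall' holds; ride permit present → met
2. height/weight restriction signage present → met
3. on-site first responders 7 ≥ 4 → met
4. daily inspection log audit 100 days ago vs limit 90 → not met
5. third-party ride inspection 653 days ago vs limit 540 → not met
6. incidents reportable in the past year 2 ≤ 2 → met
7. rides operating with open deficiencies 3 > 1 → not met
8. restraint system inspection 25 days ago vs limit 30 → met
Not met: 3 of 8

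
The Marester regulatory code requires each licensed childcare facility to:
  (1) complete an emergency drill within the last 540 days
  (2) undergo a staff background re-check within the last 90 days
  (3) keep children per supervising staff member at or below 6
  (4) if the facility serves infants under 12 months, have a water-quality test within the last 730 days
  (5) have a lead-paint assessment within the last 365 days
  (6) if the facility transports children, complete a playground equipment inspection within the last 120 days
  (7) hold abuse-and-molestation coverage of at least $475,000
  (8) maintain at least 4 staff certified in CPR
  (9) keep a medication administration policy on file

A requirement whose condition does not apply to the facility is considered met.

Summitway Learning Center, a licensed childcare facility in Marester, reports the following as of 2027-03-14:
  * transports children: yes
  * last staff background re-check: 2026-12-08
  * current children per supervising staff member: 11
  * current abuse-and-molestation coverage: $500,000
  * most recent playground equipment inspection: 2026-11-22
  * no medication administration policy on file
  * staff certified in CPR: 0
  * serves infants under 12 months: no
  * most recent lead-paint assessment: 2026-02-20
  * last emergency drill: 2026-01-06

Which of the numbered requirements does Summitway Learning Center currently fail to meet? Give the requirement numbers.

1. emergency drill 432 days ago vs limit 540 → met
2. staff background re-check 96 days ago vs limit 90 → not met
3. children per supervising staff member 11 > 6 → not met
4. condition 'serves infants under 12 months' does not hold → requirement n/a → met
5. lead-paint assessment 387 days ago vs limit 365 → not met
6. condition 'transports children' holds; playground equipment inspection 112 days ago vs limit 120 → met
7. abuse-and-molestation coverage $500,000 ≥ $475,000 → met
8. staff certified in CPR 0 < 4 → not met
9. medication administration policy absent → not met
Not met: 2, 3, 5, 8, 9

2, 3, 5, 8, 9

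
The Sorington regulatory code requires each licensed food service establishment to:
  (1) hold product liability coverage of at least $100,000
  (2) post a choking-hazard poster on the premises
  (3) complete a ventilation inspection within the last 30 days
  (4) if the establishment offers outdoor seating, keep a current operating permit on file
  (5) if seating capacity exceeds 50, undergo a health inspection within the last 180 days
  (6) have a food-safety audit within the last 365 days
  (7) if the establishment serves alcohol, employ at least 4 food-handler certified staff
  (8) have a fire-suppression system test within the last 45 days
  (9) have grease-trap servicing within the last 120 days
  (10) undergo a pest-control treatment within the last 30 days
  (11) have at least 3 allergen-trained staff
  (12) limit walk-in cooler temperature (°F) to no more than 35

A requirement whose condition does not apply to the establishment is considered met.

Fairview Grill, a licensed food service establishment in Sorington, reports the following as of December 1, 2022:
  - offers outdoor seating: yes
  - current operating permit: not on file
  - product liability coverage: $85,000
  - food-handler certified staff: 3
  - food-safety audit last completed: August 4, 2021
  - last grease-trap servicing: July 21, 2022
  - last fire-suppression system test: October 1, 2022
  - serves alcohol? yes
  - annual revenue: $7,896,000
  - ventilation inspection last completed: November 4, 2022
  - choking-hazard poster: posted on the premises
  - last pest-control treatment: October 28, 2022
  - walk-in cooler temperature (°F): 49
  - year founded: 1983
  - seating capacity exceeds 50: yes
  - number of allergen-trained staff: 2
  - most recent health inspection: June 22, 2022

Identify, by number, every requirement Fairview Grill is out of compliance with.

1, 4, 6, 7, 8, 9, 10, 11, 12

1. product liability coverage $85,000 < $100,000 → not met
2. choking-hazard poster present → met
3. ventilation inspection 27 days ago vs limit 30 → met
4. condition 'offers outdoor seating' holds; current operating permit absent → not met
5. condition 'seating capacity exceeds 50' holds; health inspection 162 days ago vs limit 180 → met
6. food-safety audit 484 days ago vs limit 365 → not met
7. condition 'serves alcohol' holds; food-handler certified staff 3 < 4 → not met
8. fire-suppression system test 61 days ago vs limit 45 → not met
9. grease-trap servicing 133 days ago vs limit 120 → not met
10. pest-control treatment 34 days ago vs limit 30 → not met
11. allergen-trained staff 2 < 3 → not met
12. walk-in cooler temperature (°F) 49 > 35 → not met
Not met: 1, 4, 6, 7, 8, 9, 10, 11, 12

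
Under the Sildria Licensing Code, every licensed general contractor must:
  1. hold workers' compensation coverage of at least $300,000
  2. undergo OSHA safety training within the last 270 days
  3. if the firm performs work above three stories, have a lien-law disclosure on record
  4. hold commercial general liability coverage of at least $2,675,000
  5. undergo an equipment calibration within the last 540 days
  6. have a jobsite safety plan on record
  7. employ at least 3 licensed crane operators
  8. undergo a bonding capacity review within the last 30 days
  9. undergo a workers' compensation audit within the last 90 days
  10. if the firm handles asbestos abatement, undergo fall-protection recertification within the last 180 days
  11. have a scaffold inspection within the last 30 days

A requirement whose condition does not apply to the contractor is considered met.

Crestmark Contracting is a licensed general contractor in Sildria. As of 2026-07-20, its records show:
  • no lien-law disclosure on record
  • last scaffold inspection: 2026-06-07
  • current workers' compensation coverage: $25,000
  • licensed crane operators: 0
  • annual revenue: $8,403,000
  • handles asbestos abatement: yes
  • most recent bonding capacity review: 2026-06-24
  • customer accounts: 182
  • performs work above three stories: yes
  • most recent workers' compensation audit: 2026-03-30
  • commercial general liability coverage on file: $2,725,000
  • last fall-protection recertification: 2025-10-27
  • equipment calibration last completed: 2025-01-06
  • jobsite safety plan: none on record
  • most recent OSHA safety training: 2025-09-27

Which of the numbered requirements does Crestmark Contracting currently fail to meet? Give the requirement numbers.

1, 2, 3, 5, 6, 7, 9, 10, 11

1. workers' compensation coverage $25,000 < $300,000 → not met
2. OSHA safety training 296 days ago vs limit 270 → not met
3. condition 'performs work above three stories' holds; lien-law disclosure absent → not met
4. commercial general liability coverage $2,725,000 ≥ $2,675,000 → met
5. equipment calibration 560 days ago vs limit 540 → not met
6. jobsite safety plan absent → not met
7. licensed crane operators 0 < 3 → not met
8. bonding capacity review 26 days ago vs limit 30 → met
9. workers' compensation audit 112 days ago vs limit 90 → not met
10. condition 'handles asbestos abatement' holds; fall-protection recertification 266 days ago vs limit 180 → not met
11. scaffold inspection 43 days ago vs limit 30 → not met
Not met: 1, 2, 3, 5, 6, 7, 9, 10, 11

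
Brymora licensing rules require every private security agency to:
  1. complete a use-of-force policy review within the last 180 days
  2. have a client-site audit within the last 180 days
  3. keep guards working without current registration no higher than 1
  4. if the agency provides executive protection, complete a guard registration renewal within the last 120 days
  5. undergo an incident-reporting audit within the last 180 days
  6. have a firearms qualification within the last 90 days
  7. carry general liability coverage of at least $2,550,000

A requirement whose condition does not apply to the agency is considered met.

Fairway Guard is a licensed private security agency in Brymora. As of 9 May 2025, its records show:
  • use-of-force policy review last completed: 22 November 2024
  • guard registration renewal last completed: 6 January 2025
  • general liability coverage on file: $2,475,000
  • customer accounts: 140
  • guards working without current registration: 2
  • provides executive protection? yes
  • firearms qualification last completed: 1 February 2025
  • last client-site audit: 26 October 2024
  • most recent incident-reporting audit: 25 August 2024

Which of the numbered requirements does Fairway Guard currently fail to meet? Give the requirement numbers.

1. use-of-force policy review 168 days ago vs limit 180 → met
2. client-site audit 195 days ago vs limit 180 → not met
3. guards working without current registration 2 > 1 → not met
4. condition 'provides executive protection' holds; guard registration renewal 123 days ago vs limit 120 → not met
5. incident-reporting audit 257 days ago vs limit 180 → not met
6. firearms qualification 97 days ago vs limit 90 → not met
7. general liability coverage $2,475,000 < $2,550,000 → not met
Not met: 2, 3, 4, 5, 6, 7

2, 3, 4, 5, 6, 7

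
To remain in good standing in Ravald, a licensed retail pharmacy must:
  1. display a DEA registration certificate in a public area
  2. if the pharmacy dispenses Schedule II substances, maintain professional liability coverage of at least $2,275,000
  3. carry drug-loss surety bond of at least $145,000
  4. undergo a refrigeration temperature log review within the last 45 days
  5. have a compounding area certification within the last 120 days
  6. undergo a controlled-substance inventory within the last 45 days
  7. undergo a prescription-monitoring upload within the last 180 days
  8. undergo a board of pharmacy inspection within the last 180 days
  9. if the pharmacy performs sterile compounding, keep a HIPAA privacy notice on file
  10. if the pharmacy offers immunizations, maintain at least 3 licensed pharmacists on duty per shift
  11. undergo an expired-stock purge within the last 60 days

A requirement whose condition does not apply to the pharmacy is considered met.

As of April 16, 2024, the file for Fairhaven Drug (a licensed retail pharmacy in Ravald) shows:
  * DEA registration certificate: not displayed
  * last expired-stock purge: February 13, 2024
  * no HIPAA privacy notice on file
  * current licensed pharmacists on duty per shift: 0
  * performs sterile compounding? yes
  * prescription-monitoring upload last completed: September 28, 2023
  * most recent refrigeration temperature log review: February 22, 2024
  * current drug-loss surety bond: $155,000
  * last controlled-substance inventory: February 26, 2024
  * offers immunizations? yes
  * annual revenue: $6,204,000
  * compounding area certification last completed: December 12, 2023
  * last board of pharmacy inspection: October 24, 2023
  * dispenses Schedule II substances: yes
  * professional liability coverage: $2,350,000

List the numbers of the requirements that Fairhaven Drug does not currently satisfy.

1. DEA registration certificate absent → not met
2. condition 'dispenses Schedule II substances' holds; professional liability coverage $2,350,000 ≥ $2,275,000 → met
3. drug-loss surety bond $155,000 ≥ $145,000 → met
4. refrigeration temperature log review 54 days ago vs limit 45 → not met
5. compounding area certification 126 days ago vs limit 120 → not met
6. controlled-substance inventory 50 days ago vs limit 45 → not met
7. prescription-monitoring upload 201 days ago vs limit 180 → not met
8. board of pharmacy inspection 175 days ago vs limit 180 → met
9. condition 'performs sterile compounding' holds; HIPAA privacy notice absent → not met
10. condition 'offers immunizations' holds; licensed pharmacists on duty per shift 0 < 3 → not met
11. expired-stock purge 63 days ago vs limit 60 → not met
Not met: 1, 4, 5, 6, 7, 9, 10, 11

1, 4, 5, 6, 7, 9, 10, 11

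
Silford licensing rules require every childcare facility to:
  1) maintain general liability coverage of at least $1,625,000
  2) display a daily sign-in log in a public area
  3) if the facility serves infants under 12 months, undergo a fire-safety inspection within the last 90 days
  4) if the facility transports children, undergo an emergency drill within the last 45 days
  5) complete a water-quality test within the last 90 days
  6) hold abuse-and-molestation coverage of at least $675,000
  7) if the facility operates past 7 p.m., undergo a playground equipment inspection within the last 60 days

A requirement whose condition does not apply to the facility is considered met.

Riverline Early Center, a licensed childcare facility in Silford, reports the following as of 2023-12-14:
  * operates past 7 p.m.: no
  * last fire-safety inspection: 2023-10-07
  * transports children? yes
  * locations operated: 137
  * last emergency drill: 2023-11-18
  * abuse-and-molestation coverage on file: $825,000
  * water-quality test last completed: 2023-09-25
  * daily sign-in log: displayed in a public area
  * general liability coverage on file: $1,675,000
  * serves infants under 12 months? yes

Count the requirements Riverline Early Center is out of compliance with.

0

1. general liability coverage $1,675,000 ≥ $1,625,000 → met
2. daily sign-in log present → met
3. condition 'serves infants under 12 months' holds; fire-safety inspection 68 days ago vs limit 90 → met
4. condition 'transports children' holds; emergency drill 26 days ago vs limit 45 → met
5. water-quality test 80 days ago vs limit 90 → met
6. abuse-and-molestation coverage $825,000 ≥ $675,000 → met
7. condition 'operates past 7 p.m.' does not hold → requirement n/a → met
Not met: 0 of 7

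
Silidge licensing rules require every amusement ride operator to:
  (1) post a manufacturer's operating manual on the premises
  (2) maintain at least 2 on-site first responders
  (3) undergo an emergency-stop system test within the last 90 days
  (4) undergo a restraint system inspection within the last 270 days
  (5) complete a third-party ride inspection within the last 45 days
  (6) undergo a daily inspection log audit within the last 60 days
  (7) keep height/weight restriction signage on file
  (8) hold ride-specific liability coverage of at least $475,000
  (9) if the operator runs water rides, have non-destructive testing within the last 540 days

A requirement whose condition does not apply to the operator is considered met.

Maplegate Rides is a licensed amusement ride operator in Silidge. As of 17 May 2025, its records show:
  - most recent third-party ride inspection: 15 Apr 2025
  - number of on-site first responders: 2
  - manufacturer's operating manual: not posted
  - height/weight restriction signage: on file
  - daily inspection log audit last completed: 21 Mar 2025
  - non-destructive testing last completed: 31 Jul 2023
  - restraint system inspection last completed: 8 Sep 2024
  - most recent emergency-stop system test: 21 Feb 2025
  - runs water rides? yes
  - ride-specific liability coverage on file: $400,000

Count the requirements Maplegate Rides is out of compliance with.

1. manufacturer's operating manual absent → not met
2. on-site first responders 2 ≥ 2 → met
3. emergency-stop system test 85 days ago vs limit 90 → met
4. restraint system inspection 251 days ago vs limit 270 → met
5. third-party ride inspection 32 days ago vs limit 45 → met
6. daily inspection log audit 57 days ago vs limit 60 → met
7. height/weight restriction signage present → met
8. ride-specific liability coverage $400,000 < $475,000 → not met
9. condition 'runs water rides' holds; non-destructive testing 656 days ago vs limit 540 → not met
Not met: 3 of 9

3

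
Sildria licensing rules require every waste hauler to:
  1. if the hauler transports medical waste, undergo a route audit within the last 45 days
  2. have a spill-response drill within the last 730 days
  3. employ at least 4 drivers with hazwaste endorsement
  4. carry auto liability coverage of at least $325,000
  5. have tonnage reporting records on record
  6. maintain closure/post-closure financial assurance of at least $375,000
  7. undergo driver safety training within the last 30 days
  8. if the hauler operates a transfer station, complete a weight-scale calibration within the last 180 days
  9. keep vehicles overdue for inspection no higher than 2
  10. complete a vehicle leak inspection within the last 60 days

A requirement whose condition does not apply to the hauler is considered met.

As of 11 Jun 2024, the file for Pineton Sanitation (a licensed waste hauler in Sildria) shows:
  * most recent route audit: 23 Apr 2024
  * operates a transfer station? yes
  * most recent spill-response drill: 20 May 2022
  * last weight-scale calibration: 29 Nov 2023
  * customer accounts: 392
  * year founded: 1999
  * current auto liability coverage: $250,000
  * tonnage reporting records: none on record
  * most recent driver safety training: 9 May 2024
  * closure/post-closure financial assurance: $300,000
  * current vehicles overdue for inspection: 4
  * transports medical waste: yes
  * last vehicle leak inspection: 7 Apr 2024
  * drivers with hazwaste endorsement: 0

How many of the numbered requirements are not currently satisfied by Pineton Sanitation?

1. condition 'transports medical waste' holds; route audit 49 days ago vs limit 45 → not met
2. spill-response drill 753 days ago vs limit 730 → not met
3. drivers with hazwaste endorsement 0 < 4 → not met
4. auto liability coverage $250,000 < $325,000 → not met
5. tonnage reporting records absent → not met
6. closure/post-closure financial assurance $300,000 < $375,000 → not met
7. driver safety training 33 days ago vs limit 30 → not met
8. condition 'operates a transfer station' holds; weight-scale calibration 195 days ago vs limit 180 → not met
9. vehicles overdue for inspection 4 > 2 → not met
10. vehicle leak inspection 65 days ago vs limit 60 → not met
Not met: 10 of 10

10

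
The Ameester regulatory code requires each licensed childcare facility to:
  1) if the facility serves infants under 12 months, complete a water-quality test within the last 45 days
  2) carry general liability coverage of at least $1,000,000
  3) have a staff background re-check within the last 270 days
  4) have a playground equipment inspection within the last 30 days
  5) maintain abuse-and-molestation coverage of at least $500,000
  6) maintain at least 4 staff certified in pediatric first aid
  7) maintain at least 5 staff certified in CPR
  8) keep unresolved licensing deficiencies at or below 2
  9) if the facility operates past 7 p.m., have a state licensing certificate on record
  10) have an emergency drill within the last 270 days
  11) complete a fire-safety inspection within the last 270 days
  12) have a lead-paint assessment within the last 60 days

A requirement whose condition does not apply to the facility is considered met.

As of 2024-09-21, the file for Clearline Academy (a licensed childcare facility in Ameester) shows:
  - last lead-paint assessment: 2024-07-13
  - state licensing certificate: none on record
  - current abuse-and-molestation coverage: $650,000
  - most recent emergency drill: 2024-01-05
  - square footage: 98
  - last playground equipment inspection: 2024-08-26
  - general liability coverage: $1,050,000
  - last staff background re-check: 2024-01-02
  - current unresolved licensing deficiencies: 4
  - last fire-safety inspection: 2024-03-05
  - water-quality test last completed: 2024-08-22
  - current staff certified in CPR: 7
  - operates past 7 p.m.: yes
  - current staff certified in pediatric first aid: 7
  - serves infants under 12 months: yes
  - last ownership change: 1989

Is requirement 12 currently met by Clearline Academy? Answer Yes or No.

No

12. lead-paint assessment 70 days ago vs limit 60 → not met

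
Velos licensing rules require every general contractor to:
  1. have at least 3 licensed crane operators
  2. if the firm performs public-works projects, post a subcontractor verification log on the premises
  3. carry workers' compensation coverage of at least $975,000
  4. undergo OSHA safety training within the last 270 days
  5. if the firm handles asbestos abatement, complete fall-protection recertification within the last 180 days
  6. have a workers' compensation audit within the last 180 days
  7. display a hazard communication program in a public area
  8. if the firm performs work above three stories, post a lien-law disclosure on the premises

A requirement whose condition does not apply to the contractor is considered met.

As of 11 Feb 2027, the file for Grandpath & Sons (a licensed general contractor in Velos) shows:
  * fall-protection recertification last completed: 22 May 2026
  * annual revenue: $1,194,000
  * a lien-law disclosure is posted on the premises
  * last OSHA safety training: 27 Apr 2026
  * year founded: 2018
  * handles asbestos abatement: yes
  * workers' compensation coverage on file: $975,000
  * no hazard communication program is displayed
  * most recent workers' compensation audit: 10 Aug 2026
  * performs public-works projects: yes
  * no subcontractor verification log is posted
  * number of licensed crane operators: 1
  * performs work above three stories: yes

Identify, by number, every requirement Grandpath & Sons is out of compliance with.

1. licensed crane operators 1 < 3 → not met
2. condition 'performs public-works projects' holds; subcontractor verification log absent → not met
3. workers' compensation coverage $975,000 ≥ $975,000 → met
4. OSHA safety training 290 days ago vs limit 270 → not met
5. condition 'handles asbestos abatement' holds; fall-protection recertification 265 days ago vs limit 180 → not met
6. workers' compensation audit 185 days ago vs limit 180 → not met
7. hazard communication program absent → not met
8. condition 'performs work above three stories' holds; lien-law disclosure present → met
Not met: 1, 2, 4, 5, 6, 7

1, 2, 4, 5, 6, 7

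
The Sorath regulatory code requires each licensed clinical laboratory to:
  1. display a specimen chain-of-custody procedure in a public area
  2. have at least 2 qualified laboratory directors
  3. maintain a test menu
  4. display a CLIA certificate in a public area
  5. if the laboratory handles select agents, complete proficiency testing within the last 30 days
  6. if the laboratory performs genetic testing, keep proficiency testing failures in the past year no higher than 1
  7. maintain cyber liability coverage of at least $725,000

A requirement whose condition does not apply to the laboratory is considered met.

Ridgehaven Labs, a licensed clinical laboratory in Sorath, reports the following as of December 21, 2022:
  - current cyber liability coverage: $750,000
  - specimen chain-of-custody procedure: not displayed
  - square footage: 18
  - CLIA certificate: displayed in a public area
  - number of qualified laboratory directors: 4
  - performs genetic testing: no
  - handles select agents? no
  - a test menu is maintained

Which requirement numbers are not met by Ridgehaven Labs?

1

1. specimen chain-of-custody procedure absent → not met
2. qualified laboratory directors 4 ≥ 2 → met
3. test menu present → met
4. CLIA certificate present → met
5. condition 'handles select agents' does not hold → requirement n/a → met
6. condition 'performs genetic testing' does not hold → requirement n/a → met
7. cyber liability coverage $750,000 ≥ $725,000 → met
Not met: 1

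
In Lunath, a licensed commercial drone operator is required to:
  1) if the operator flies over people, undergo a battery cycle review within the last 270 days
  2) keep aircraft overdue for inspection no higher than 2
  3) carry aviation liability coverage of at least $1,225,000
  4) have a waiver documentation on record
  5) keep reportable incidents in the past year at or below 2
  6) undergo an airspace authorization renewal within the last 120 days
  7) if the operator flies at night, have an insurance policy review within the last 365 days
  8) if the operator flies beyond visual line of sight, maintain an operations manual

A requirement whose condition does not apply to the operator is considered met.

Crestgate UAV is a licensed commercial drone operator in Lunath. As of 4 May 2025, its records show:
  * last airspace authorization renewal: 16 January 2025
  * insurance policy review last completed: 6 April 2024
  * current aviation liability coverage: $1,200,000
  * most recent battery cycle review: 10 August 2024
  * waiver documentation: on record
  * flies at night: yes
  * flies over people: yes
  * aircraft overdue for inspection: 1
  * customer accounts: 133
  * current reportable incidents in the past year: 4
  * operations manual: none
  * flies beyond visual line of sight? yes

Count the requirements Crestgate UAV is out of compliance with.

4

1. condition 'flies over people' holds; battery cycle review 267 days ago vs limit 270 → met
2. aircraft overdue for inspection 1 ≤ 2 → met
3. aviation liability coverage $1,200,000 < $1,225,000 → not met
4. waiver documentation present → met
5. reportable incidents in the past year 4 > 2 → not met
6. airspace authorization renewal 108 days ago vs limit 120 → met
7. condition 'flies at night' holds; insurance policy review 393 days ago vs limit 365 → not met
8. condition 'flies beyond visual line of sight' holds; operations manual absent → not met
Not met: 4 of 8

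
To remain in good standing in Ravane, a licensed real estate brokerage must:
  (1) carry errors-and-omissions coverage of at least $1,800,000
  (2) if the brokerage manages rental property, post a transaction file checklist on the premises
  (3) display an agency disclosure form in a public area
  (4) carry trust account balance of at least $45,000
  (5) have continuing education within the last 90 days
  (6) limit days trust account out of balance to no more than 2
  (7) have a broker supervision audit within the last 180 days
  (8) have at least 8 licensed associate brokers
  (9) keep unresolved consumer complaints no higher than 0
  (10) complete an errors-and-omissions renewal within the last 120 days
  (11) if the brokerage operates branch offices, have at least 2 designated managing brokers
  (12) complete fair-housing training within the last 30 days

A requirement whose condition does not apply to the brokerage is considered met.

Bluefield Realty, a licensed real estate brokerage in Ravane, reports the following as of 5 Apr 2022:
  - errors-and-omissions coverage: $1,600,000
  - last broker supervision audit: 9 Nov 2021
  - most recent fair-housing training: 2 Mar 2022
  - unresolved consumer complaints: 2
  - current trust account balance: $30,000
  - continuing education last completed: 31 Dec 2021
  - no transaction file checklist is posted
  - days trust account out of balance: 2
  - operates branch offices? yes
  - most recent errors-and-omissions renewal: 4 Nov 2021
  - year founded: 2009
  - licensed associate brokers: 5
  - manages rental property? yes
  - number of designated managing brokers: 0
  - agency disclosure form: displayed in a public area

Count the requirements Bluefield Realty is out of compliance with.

1. errors-and-omissions coverage $1,600,000 < $1,800,000 → not met
2. condition 'manages rental property' holds; transaction file checklist absent → not met
3. agency disclosure form present → met
4. trust account balance $30,000 < $45,000 → not met
5. continuing education 95 days ago vs limit 90 → not met
6. days trust account out of balance 2 ≤ 2 → met
7. broker supervision audit 147 days ago vs limit 180 → met
8. licensed associate brokers 5 < 8 → not met
9. unresolved consumer complaints 2 > 0 → not met
10. errors-and-omissions renewal 152 days ago vs limit 120 → not met
11. condition 'operates branch offices' holds; designated managing brokers 0 < 2 → not met
12. fair-housing training 34 days ago vs limit 30 → not met
Not met: 9 of 12

9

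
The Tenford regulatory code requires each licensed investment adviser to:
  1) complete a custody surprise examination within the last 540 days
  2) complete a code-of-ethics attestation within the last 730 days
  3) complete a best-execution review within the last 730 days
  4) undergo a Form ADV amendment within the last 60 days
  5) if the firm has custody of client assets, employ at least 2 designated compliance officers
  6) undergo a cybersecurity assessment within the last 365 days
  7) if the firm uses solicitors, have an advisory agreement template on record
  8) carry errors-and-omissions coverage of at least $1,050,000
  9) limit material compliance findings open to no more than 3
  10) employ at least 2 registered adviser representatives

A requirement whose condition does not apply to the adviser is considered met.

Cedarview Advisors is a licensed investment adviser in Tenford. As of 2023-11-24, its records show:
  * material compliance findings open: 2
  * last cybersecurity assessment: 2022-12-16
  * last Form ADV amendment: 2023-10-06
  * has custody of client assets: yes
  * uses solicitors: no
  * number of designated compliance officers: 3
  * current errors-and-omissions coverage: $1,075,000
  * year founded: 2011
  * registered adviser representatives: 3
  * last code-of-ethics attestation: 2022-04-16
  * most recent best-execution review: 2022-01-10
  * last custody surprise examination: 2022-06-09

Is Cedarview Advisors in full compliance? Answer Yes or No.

1. custody surprise examination 533 days ago vs limit 540 → met
2. code-of-ethics attestation 587 days ago vs limit 730 → met
3. best-execution review 683 days ago vs limit 730 → met
4. Form ADV amendment 49 days ago vs limit 60 → met
5. condition 'has custody of client assets' holds; designated compliance officers 3 ≥ 2 → met
6. cybersecurity assessment 343 days ago vs limit 365 → met
7. condition 'uses solicitors' does not hold → requirement n/a → met
8. errors-and-omissions coverage $1,075,000 ≥ $1,050,000 → met
9. material compliance findings open 2 ≤ 3 → met
10. registered adviser representatives 3 ≥ 2 → met
All met.

Yes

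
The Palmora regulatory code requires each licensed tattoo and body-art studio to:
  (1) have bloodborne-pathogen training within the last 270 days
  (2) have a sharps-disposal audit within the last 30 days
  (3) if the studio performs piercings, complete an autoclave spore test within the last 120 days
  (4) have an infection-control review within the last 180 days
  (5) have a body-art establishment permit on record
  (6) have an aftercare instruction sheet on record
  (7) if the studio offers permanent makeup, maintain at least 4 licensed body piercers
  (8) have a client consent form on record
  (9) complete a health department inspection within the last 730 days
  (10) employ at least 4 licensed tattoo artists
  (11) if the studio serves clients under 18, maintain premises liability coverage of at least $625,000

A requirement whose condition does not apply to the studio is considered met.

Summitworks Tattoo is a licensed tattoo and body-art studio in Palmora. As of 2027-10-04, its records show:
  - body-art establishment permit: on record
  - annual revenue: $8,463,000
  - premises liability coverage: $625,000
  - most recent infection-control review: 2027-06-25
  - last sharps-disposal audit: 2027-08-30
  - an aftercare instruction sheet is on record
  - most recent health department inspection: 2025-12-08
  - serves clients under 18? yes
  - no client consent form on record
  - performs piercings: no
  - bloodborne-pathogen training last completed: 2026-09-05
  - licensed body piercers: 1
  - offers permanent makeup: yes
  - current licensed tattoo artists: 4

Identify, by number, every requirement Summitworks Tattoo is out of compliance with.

1. bloodborne-pathogen training 394 days ago vs limit 270 → not met
2. sharps-disposal audit 35 days ago vs limit 30 → not met
3. condition 'performs piercings' does not hold → requirement n/a → met
4. infection-control review 101 days ago vs limit 180 → met
5. body-art establishment permit present → met
6. aftercare instruction sheet present → met
7. condition 'offers permanent makeup' holds; licensed body piercers 1 < 4 → not met
8. client consent form absent → not met
9. health department inspection 665 days ago vs limit 730 → met
10. licensed tattoo artists 4 ≥ 4 → met
11. condition 'serves clients under 18' holds; premises liability coverage $625,000 ≥ $625,000 → met
Not met: 1, 2, 7, 8

1, 2, 7, 8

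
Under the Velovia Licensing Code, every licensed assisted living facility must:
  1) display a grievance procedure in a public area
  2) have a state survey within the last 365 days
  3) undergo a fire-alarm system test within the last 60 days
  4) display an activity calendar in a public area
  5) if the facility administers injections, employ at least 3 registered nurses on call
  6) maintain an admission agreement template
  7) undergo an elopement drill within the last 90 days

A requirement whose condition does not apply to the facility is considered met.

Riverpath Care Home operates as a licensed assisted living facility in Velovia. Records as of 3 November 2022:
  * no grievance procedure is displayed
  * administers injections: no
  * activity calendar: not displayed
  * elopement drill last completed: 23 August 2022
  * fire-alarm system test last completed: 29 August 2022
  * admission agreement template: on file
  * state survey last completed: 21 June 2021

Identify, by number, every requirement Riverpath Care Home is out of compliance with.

1, 2, 3, 4

1. grievance procedure absent → not met
2. state survey 500 days ago vs limit 365 → not met
3. fire-alarm system test 66 days ago vs limit 60 → not met
4. activity calendar absent → not met
5. condition 'administers injections' does not hold → requirement n/a → met
6. admission agreement template present → met
7. elopement drill 72 days ago vs limit 90 → met
Not met: 1, 2, 3, 4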